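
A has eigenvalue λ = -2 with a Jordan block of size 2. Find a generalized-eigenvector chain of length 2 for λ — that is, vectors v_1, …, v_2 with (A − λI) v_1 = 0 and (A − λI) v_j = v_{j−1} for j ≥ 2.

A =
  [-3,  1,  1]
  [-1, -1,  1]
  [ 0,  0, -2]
A Jordan chain for λ = -2 of length 2:
v_1 = (-1, -1, 0)ᵀ
v_2 = (1, 0, 0)ᵀ

Let N = A − (-2)·I. We want v_2 with N^2 v_2 = 0 but N^1 v_2 ≠ 0; then v_{j-1} := N · v_j for j = 2, …, 2.

Pick v_2 = (1, 0, 0)ᵀ.
Then v_1 = N · v_2 = (-1, -1, 0)ᵀ.

Sanity check: (A − (-2)·I) v_1 = (0, 0, 0)ᵀ = 0. ✓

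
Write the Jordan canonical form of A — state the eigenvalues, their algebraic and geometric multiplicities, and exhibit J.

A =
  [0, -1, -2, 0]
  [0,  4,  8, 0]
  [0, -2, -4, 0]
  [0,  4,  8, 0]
J_2(0) ⊕ J_1(0) ⊕ J_1(0)

The characteristic polynomial is
  det(x·I − A) = x^4

Eigenvalues and multiplicities (the geometric multiplicity of λ is n − rank(A − λI), which equals the number of Jordan blocks for λ):
  λ = 0: algebraic multiplicity = 4, geometric multiplicity = 3

Determining the block sizes for each eigenvalue:
  λ = 0: 3 blocks summing to 4 forces exactly one block of size 2 and the rest size 1 → block sizes [2, 1, 1]

Assembling the blocks gives a Jordan form
J =
  [0, 1, 0, 0]
  [0, 0, 0, 0]
  [0, 0, 0, 0]
  [0, 0, 0, 0]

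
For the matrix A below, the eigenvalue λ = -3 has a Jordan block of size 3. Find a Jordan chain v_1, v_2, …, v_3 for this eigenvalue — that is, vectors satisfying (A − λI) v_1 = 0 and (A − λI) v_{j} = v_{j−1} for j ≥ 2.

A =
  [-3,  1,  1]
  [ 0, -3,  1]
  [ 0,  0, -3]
A Jordan chain for λ = -3 of length 3:
v_1 = (1, 0, 0)ᵀ
v_2 = (1, 1, 0)ᵀ
v_3 = (0, 0, 1)ᵀ

Let N = A − (-3)·I. We want v_3 with N^3 v_3 = 0 but N^2 v_3 ≠ 0; then v_{j-1} := N · v_j for j = 3, …, 2.

Pick v_3 = (0, 0, 1)ᵀ.
Then v_2 = N · v_3 = (1, 1, 0)ᵀ.
Then v_1 = N · v_2 = (1, 0, 0)ᵀ.

Sanity check: (A − (-3)·I) v_1 = (0, 0, 0)ᵀ = 0. ✓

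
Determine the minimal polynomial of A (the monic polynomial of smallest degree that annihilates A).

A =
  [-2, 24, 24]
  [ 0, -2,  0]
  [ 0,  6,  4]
x^2 - 2*x - 8

The characteristic polynomial is χ_A(x) = (x - 4)*(x + 2)^2, so the eigenvalues are known. The minimal polynomial is
  m_A(x) = Π_λ (x − λ)^{k_λ}
where k_λ is the size of the *largest* Jordan block for λ (equivalently, the smallest k with (A − λI)^k v = 0 for every generalised eigenvector v of λ).

  λ = -2: largest Jordan block has size 1, contributing (x + 2)
  λ = 4: largest Jordan block has size 1, contributing (x − 4)

So m_A(x) = (x - 4)*(x + 2) = x^2 - 2*x - 8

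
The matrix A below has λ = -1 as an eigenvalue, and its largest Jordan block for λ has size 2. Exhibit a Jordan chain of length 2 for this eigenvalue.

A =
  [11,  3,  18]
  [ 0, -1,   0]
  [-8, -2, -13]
A Jordan chain for λ = -1 of length 2:
v_1 = (12, 0, -8)ᵀ
v_2 = (1, 0, 0)ᵀ

Let N = A − (-1)·I. We want v_2 with N^2 v_2 = 0 but N^1 v_2 ≠ 0; then v_{j-1} := N · v_j for j = 2, …, 2.

Pick v_2 = (1, 0, 0)ᵀ.
Then v_1 = N · v_2 = (12, 0, -8)ᵀ.

Sanity check: (A − (-1)·I) v_1 = (0, 0, 0)ᵀ = 0. ✓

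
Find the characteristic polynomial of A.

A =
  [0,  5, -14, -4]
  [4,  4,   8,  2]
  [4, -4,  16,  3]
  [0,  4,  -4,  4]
x^4 - 24*x^3 + 216*x^2 - 864*x + 1296

Expanding det(x·I − A) (e.g. by cofactor expansion or by noting that A is similar to its Jordan form J, which has the same characteristic polynomial as A) gives
  χ_A(x) = x^4 - 24*x^3 + 216*x^2 - 864*x + 1296
which factors as (x - 6)^4. The eigenvalues (with algebraic multiplicities) are λ = 6 with multiplicity 4.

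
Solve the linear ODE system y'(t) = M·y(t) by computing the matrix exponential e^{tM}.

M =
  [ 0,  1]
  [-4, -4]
e^{tM} =
  [2*t*exp(-2*t) + exp(-2*t), t*exp(-2*t)]
  [-4*t*exp(-2*t), -2*t*exp(-2*t) + exp(-2*t)]

Strategy: write M = P · J · P⁻¹ where J is a Jordan canonical form, so e^{tM} = P · e^{tJ} · P⁻¹, and e^{tJ} can be computed block-by-block.

M has Jordan form
J =
  [-2,  1]
  [ 0, -2]
(up to reordering of blocks).

Per-block formulas:
  For a 2×2 Jordan block J_2(-2): exp(t · J_2(-2)) = e^(-2t)·(I + t·N), where N is the 2×2 nilpotent shift.

After assembling e^{tJ} and conjugating by P, we get:

e^{tM} =
  [2*t*exp(-2*t) + exp(-2*t), t*exp(-2*t)]
  [-4*t*exp(-2*t), -2*t*exp(-2*t) + exp(-2*t)]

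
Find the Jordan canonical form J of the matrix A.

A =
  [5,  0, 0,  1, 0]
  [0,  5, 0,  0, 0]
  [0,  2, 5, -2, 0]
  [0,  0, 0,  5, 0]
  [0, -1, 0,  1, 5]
J_2(5) ⊕ J_2(5) ⊕ J_1(5)

The characteristic polynomial is
  det(x·I − A) = x^5 - 25*x^4 + 250*x^3 - 1250*x^2 + 3125*x - 3125 = (x - 5)^5

Eigenvalues and multiplicities (the geometric multiplicity of λ is n − rank(A − λI), which equals the number of Jordan blocks for λ):
  λ = 5: algebraic multiplicity = 5, geometric multiplicity = 3

Determining the block sizes for each eigenvalue:
  λ = 5: with am = 5 and gm = 3, the partition is not yet determined (e.g. several partitions of 5 into 3 parts exist). Let N = A − (5)·I. Computing rank(N^1) = 2, rank(N^2) = 0; the number of blocks of size ≥ j is rank(N^{j−1}) − rank(N^j), giving [3, 2]. So we have 2 block(s) of size 2, 1 block(s) of size 1 → block sizes [2, 2, 1]

Assembling the blocks gives a Jordan form
J =
  [5, 1, 0, 0, 0]
  [0, 5, 0, 0, 0]
  [0, 0, 5, 1, 0]
  [0, 0, 0, 5, 0]
  [0, 0, 0, 0, 5]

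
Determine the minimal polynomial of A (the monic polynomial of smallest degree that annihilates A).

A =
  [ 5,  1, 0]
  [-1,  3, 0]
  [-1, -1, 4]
x^2 - 8*x + 16

The characteristic polynomial is χ_A(x) = (x - 4)^3, so the eigenvalues are known. The minimal polynomial is
  m_A(x) = Π_λ (x − λ)^{k_λ}
where k_λ is the size of the *largest* Jordan block for λ (equivalently, the smallest k with (A − λI)^k v = 0 for every generalised eigenvector v of λ).

  λ = 4: largest Jordan block has size 2, contributing (x − 4)^2

So m_A(x) = (x - 4)^2 = x^2 - 8*x + 16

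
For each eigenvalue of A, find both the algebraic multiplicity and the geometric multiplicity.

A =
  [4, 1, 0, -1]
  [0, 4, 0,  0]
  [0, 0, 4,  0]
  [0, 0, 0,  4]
λ = 4: alg = 4, geom = 3

Step 1 — factor the characteristic polynomial to read off the algebraic multiplicities:
  χ_A(x) = (x - 4)^4

Step 2 — compute geometric multiplicities via the rank-nullity identity g(λ) = n − rank(A − λI):
  rank(A − (4)·I) = 1, so dim ker(A − (4)·I) = n − 1 = 3

Summary:
  λ = 4: algebraic multiplicity = 4, geometric multiplicity = 3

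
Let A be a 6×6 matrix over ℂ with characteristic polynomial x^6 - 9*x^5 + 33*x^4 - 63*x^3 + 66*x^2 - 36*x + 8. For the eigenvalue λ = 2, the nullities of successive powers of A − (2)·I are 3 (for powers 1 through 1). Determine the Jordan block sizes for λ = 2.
Block sizes for λ = 2: [1, 1, 1]

From the dimensions of kernels of powers, the number of Jordan blocks of size at least j is d_j − d_{j−1} where d_j = dim ker(N^j) (with d_0 = 0). Computing the differences gives [3].
The number of blocks of size exactly k is (#blocks of size ≥ k) − (#blocks of size ≥ k + 1), so the partition is: 3 block(s) of size 1.
In nonincreasing order the block sizes are [1, 1, 1].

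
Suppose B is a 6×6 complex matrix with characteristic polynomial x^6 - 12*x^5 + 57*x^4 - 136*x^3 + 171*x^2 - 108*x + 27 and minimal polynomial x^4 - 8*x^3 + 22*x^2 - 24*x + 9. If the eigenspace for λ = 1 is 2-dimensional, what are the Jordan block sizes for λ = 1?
Block sizes for λ = 1: [2, 1]

Step 1 — from the characteristic polynomial, algebraic multiplicity of λ = 1 is 3. From dim ker(B − (1)·I) = 2, there are exactly 2 Jordan blocks for λ = 1.
Step 2 — from the minimal polynomial, the factor (x − 1)^2 tells us the largest block for λ = 1 has size 2.
Step 3 — with total size 3, 2 blocks, and largest block 2, the block sizes (in nonincreasing order) are [2, 1].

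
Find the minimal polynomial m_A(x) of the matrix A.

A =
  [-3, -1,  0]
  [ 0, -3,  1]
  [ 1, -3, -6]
x^3 + 12*x^2 + 48*x + 64

The characteristic polynomial is χ_A(x) = (x + 4)^3, so the eigenvalues are known. The minimal polynomial is
  m_A(x) = Π_λ (x − λ)^{k_λ}
where k_λ is the size of the *largest* Jordan block for λ (equivalently, the smallest k with (A − λI)^k v = 0 for every generalised eigenvector v of λ).

  λ = -4: largest Jordan block has size 3, contributing (x + 4)^3

So m_A(x) = (x + 4)^3 = x^3 + 12*x^2 + 48*x + 64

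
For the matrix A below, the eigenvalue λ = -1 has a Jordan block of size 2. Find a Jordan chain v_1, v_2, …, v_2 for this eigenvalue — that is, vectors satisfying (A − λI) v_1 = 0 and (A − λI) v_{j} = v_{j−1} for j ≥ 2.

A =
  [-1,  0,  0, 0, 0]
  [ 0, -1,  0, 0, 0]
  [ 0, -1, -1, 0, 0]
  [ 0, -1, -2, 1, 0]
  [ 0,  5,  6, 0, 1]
A Jordan chain for λ = -1 of length 2:
v_1 = (0, 0, -3, -3, 9)ᵀ
v_2 = (0, 3, -1, -1, 0)ᵀ

Let N = A − (-1)·I. We want v_2 with N^2 v_2 = 0 but N^1 v_2 ≠ 0; then v_{j-1} := N · v_j for j = 2, …, 2.

Pick v_2 = (0, 3, -1, -1, 0)ᵀ.
Then v_1 = N · v_2 = (0, 0, -3, -3, 9)ᵀ.

Sanity check: (A − (-1)·I) v_1 = (0, 0, 0, 0, 0)ᵀ = 0. ✓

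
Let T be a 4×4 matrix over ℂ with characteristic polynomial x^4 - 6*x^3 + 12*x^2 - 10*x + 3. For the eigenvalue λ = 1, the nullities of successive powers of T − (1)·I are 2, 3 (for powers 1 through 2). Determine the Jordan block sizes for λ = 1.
Block sizes for λ = 1: [2, 1]

From the dimensions of kernels of powers, the number of Jordan blocks of size at least j is d_j − d_{j−1} where d_j = dim ker(N^j) (with d_0 = 0). Computing the differences gives [2, 1].
The number of blocks of size exactly k is (#blocks of size ≥ k) − (#blocks of size ≥ k + 1), so the partition is: 1 block(s) of size 1, 1 block(s) of size 2.
In nonincreasing order the block sizes are [2, 1].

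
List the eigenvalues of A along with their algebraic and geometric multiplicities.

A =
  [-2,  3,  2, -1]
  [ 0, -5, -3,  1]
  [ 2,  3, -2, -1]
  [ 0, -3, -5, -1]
λ = -4: alg = 1, geom = 1; λ = -2: alg = 3, geom = 1

Step 1 — factor the characteristic polynomial to read off the algebraic multiplicities:
  χ_A(x) = (x + 2)^3*(x + 4)

Step 2 — compute geometric multiplicities via the rank-nullity identity g(λ) = n − rank(A − λI):
  rank(A − (-4)·I) = 3, so dim ker(A − (-4)·I) = n − 3 = 1
  rank(A − (-2)·I) = 3, so dim ker(A − (-2)·I) = n − 3 = 1

Summary:
  λ = -4: algebraic multiplicity = 1, geometric multiplicity = 1
  λ = -2: algebraic multiplicity = 3, geometric multiplicity = 1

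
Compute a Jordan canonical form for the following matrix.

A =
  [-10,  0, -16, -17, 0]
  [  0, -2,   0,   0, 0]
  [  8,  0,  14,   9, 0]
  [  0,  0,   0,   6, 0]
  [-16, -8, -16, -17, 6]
J_1(-2) ⊕ J_1(-2) ⊕ J_2(6) ⊕ J_1(6)

The characteristic polynomial is
  det(x·I − A) = x^5 - 14*x^4 + 40*x^3 + 144*x^2 - 432*x - 864 = (x - 6)^3*(x + 2)^2

Eigenvalues and multiplicities (the geometric multiplicity of λ is n − rank(A − λI), which equals the number of Jordan blocks for λ):
  λ = -2: algebraic multiplicity = 2, geometric multiplicity = 2
  λ = 6: algebraic multiplicity = 3, geometric multiplicity = 2

Determining the block sizes for each eigenvalue:
  λ = -2: gm = am = 2, so every block has size 1 → block sizes [1, 1]
  λ = 6: 2 blocks summing to 3 forces exactly one block of size 2 and the rest size 1 → block sizes [2, 1]

Assembling the blocks gives a Jordan form
J =
  [-2,  0, 0, 0, 0]
  [ 0, -2, 0, 0, 0]
  [ 0,  0, 6, 1, 0]
  [ 0,  0, 0, 6, 0]
  [ 0,  0, 0, 0, 6]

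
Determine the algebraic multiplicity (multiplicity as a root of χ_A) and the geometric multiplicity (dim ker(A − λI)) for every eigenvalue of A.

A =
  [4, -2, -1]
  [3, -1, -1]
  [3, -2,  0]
λ = 1: alg = 3, geom = 2

Step 1 — factor the characteristic polynomial to read off the algebraic multiplicities:
  χ_A(x) = (x - 1)^3

Step 2 — compute geometric multiplicities via the rank-nullity identity g(λ) = n − rank(A − λI):
  rank(A − (1)·I) = 1, so dim ker(A − (1)·I) = n − 1 = 2

Summary:
  λ = 1: algebraic multiplicity = 3, geometric multiplicity = 2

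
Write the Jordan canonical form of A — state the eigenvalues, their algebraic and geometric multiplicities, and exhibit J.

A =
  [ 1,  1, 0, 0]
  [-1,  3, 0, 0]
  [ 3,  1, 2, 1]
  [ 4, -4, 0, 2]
J_2(2) ⊕ J_2(2)

The characteristic polynomial is
  det(x·I − A) = x^4 - 8*x^3 + 24*x^2 - 32*x + 16 = (x - 2)^4

Eigenvalues and multiplicities (the geometric multiplicity of λ is n − rank(A − λI), which equals the number of Jordan blocks for λ):
  λ = 2: algebraic multiplicity = 4, geometric multiplicity = 2

Determining the block sizes for each eigenvalue:
  λ = 2: with am = 4 and gm = 2, the partition is not yet determined (e.g. several partitions of 4 into 2 parts exist). Let N = A − (2)·I. Computing rank(N^1) = 2, rank(N^2) = 0; the number of blocks of size ≥ j is rank(N^{j−1}) − rank(N^j), giving [2, 2]. So we have 2 block(s) of size 2 → block sizes [2, 2]

Assembling the blocks gives a Jordan form
J =
  [2, 1, 0, 0]
  [0, 2, 0, 0]
  [0, 0, 2, 1]
  [0, 0, 0, 2]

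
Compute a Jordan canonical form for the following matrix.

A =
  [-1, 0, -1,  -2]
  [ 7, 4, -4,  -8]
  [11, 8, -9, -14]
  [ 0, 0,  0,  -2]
J_3(-2) ⊕ J_1(-2)

The characteristic polynomial is
  det(x·I − A) = x^4 + 8*x^3 + 24*x^2 + 32*x + 16 = (x + 2)^4

Eigenvalues and multiplicities (the geometric multiplicity of λ is n − rank(A − λI), which equals the number of Jordan blocks for λ):
  λ = -2: algebraic multiplicity = 4, geometric multiplicity = 2

Determining the block sizes for each eigenvalue:
  λ = -2: with am = 4 and gm = 2, the partition is not yet determined (e.g. several partitions of 4 into 2 parts exist). Let N = A − (-2)·I. Computing rank(N^1) = 2, rank(N^2) = 1, rank(N^3) = 0; the number of blocks of size ≥ j is rank(N^{j−1}) − rank(N^j), giving [2, 1, 1]. So we have 1 block(s) of size 3, 1 block(s) of size 1 → block sizes [3, 1]

Assembling the blocks gives a Jordan form
J =
  [-2,  1,  0,  0]
  [ 0, -2,  1,  0]
  [ 0,  0, -2,  0]
  [ 0,  0,  0, -2]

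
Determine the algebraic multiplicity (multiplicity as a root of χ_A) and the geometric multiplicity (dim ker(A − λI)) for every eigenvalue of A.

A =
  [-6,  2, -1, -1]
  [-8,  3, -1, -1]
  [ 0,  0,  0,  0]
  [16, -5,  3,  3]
λ = 0: alg = 4, geom = 2

Step 1 — factor the characteristic polynomial to read off the algebraic multiplicities:
  χ_A(x) = x^4

Step 2 — compute geometric multiplicities via the rank-nullity identity g(λ) = n − rank(A − λI):
  rank(A − (0)·I) = 2, so dim ker(A − (0)·I) = n − 2 = 2

Summary:
  λ = 0: algebraic multiplicity = 4, geometric multiplicity = 2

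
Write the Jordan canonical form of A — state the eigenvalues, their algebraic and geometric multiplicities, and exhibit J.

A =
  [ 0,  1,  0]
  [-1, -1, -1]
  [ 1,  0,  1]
J_3(0)

The characteristic polynomial is
  det(x·I − A) = x^3

Eigenvalues and multiplicities (the geometric multiplicity of λ is n − rank(A − λI), which equals the number of Jordan blocks for λ):
  λ = 0: algebraic multiplicity = 3, geometric multiplicity = 1

Determining the block sizes for each eigenvalue:
  λ = 0: one block (gm = 1), so the single block has size am = 3 → block sizes [3]

Assembling the blocks gives a Jordan form
J =
  [0, 1, 0]
  [0, 0, 1]
  [0, 0, 0]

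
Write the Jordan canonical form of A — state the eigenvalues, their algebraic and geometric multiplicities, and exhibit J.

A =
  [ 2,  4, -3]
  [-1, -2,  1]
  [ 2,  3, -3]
J_3(-1)

The characteristic polynomial is
  det(x·I − A) = x^3 + 3*x^2 + 3*x + 1 = (x + 1)^3

Eigenvalues and multiplicities (the geometric multiplicity of λ is n − rank(A − λI), which equals the number of Jordan blocks for λ):
  λ = -1: algebraic multiplicity = 3, geometric multiplicity = 1

Determining the block sizes for each eigenvalue:
  λ = -1: one block (gm = 1), so the single block has size am = 3 → block sizes [3]

Assembling the blocks gives a Jordan form
J =
  [-1,  1,  0]
  [ 0, -1,  1]
  [ 0,  0, -1]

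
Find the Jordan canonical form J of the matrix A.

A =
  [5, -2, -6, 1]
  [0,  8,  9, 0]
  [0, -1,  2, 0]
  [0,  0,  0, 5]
J_2(5) ⊕ J_2(5)

The characteristic polynomial is
  det(x·I − A) = x^4 - 20*x^3 + 150*x^2 - 500*x + 625 = (x - 5)^4

Eigenvalues and multiplicities (the geometric multiplicity of λ is n − rank(A − λI), which equals the number of Jordan blocks for λ):
  λ = 5: algebraic multiplicity = 4, geometric multiplicity = 2

Determining the block sizes for each eigenvalue:
  λ = 5: with am = 4 and gm = 2, the partition is not yet determined (e.g. several partitions of 4 into 2 parts exist). Let N = A − (5)·I. Computing rank(N^1) = 2, rank(N^2) = 0; the number of blocks of size ≥ j is rank(N^{j−1}) − rank(N^j), giving [2, 2]. So we have 2 block(s) of size 2 → block sizes [2, 2]

Assembling the blocks gives a Jordan form
J =
  [5, 1, 0, 0]
  [0, 5, 0, 0]
  [0, 0, 5, 1]
  [0, 0, 0, 5]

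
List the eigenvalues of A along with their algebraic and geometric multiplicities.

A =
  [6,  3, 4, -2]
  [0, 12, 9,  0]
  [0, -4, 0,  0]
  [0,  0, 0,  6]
λ = 6: alg = 4, geom = 2

Step 1 — factor the characteristic polynomial to read off the algebraic multiplicities:
  χ_A(x) = (x - 6)^4

Step 2 — compute geometric multiplicities via the rank-nullity identity g(λ) = n − rank(A − λI):
  rank(A − (6)·I) = 2, so dim ker(A − (6)·I) = n − 2 = 2

Summary:
  λ = 6: algebraic multiplicity = 4, geometric multiplicity = 2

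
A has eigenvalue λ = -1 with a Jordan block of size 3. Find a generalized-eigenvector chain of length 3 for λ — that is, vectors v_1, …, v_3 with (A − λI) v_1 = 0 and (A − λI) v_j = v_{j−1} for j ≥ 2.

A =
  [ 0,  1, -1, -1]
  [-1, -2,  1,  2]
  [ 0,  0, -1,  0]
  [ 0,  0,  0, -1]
A Jordan chain for λ = -1 of length 3:
v_1 = (1, -1, 0, 0)ᵀ
v_2 = (-1, 2, 0, 0)ᵀ
v_3 = (0, 0, 0, 1)ᵀ

Let N = A − (-1)·I. We want v_3 with N^3 v_3 = 0 but N^2 v_3 ≠ 0; then v_{j-1} := N · v_j for j = 3, …, 2.

Pick v_3 = (0, 0, 0, 1)ᵀ.
Then v_2 = N · v_3 = (-1, 2, 0, 0)ᵀ.
Then v_1 = N · v_2 = (1, -1, 0, 0)ᵀ.

Sanity check: (A − (-1)·I) v_1 = (0, 0, 0, 0)ᵀ = 0. ✓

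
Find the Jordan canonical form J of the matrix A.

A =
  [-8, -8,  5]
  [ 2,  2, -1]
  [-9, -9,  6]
J_3(0)

The characteristic polynomial is
  det(x·I − A) = x^3

Eigenvalues and multiplicities (the geometric multiplicity of λ is n − rank(A − λI), which equals the number of Jordan blocks for λ):
  λ = 0: algebraic multiplicity = 3, geometric multiplicity = 1

Determining the block sizes for each eigenvalue:
  λ = 0: one block (gm = 1), so the single block has size am = 3 → block sizes [3]

Assembling the blocks gives a Jordan form
J =
  [0, 1, 0]
  [0, 0, 1]
  [0, 0, 0]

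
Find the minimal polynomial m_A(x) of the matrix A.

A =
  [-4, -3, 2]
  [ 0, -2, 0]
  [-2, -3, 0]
x^2 + 4*x + 4

The characteristic polynomial is χ_A(x) = (x + 2)^3, so the eigenvalues are known. The minimal polynomial is
  m_A(x) = Π_λ (x − λ)^{k_λ}
where k_λ is the size of the *largest* Jordan block for λ (equivalently, the smallest k with (A − λI)^k v = 0 for every generalised eigenvector v of λ).

  λ = -2: largest Jordan block has size 2, contributing (x + 2)^2

So m_A(x) = (x + 2)^2 = x^2 + 4*x + 4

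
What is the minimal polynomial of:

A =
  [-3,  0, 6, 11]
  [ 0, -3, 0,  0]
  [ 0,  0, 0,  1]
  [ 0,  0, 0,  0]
x^3 + 3*x^2

The characteristic polynomial is χ_A(x) = x^2*(x + 3)^2, so the eigenvalues are known. The minimal polynomial is
  m_A(x) = Π_λ (x − λ)^{k_λ}
where k_λ is the size of the *largest* Jordan block for λ (equivalently, the smallest k with (A − λI)^k v = 0 for every generalised eigenvector v of λ).

  λ = -3: largest Jordan block has size 1, contributing (x + 3)
  λ = 0: largest Jordan block has size 2, contributing (x − 0)^2

So m_A(x) = x^2*(x + 3) = x^3 + 3*x^2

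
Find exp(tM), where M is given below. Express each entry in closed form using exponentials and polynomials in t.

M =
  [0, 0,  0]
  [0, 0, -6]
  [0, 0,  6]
e^{tM} =
  [1, 0, 0]
  [0, 1, 1 - exp(6*t)]
  [0, 0, exp(6*t)]

Strategy: write M = P · J · P⁻¹ where J is a Jordan canonical form, so e^{tM} = P · e^{tJ} · P⁻¹, and e^{tJ} can be computed block-by-block.

M has Jordan form
J =
  [0, 0, 0]
  [0, 0, 0]
  [0, 0, 6]
(up to reordering of blocks).

Per-block formulas:
  For a 1×1 block at λ = 0: exp(t · [0]) = [e^(0t)].
  For a 1×1 block at λ = 6: exp(t · [6]) = [e^(6t)].

After assembling e^{tJ} and conjugating by P, we get:

e^{tM} =
  [1, 0, 0]
  [0, 1, 1 - exp(6*t)]
  [0, 0, exp(6*t)]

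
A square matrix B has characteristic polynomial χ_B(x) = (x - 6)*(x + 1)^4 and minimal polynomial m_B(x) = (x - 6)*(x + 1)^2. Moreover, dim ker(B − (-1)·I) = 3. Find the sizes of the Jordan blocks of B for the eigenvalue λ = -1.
Block sizes for λ = -1: [2, 1, 1]

Step 1 — from the characteristic polynomial, algebraic multiplicity of λ = -1 is 4. From dim ker(B − (-1)·I) = 3, there are exactly 3 Jordan blocks for λ = -1.
Step 2 — from the minimal polynomial, the factor (x + 1)^2 tells us the largest block for λ = -1 has size 2.
Step 3 — with total size 4, 3 blocks, and largest block 2, the block sizes (in nonincreasing order) are [2, 1, 1].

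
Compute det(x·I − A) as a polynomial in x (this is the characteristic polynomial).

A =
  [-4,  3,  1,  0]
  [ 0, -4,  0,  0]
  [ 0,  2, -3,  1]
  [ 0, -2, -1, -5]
x^4 + 16*x^3 + 96*x^2 + 256*x + 256

Expanding det(x·I − A) (e.g. by cofactor expansion or by noting that A is similar to its Jordan form J, which has the same characteristic polynomial as A) gives
  χ_A(x) = x^4 + 16*x^3 + 96*x^2 + 256*x + 256
which factors as (x + 4)^4. The eigenvalues (with algebraic multiplicities) are λ = -4 with multiplicity 4.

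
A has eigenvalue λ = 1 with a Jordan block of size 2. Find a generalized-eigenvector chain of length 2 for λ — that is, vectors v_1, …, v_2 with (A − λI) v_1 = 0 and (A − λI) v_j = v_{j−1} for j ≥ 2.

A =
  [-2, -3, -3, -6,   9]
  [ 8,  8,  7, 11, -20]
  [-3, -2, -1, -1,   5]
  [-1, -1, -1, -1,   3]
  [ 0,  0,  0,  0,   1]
A Jordan chain for λ = 1 of length 2:
v_1 = (-3, 8, -3, -1, 0)ᵀ
v_2 = (1, 0, 0, 0, 0)ᵀ

Let N = A − (1)·I. We want v_2 with N^2 v_2 = 0 but N^1 v_2 ≠ 0; then v_{j-1} := N · v_j for j = 2, …, 2.

Pick v_2 = (1, 0, 0, 0, 0)ᵀ.
Then v_1 = N · v_2 = (-3, 8, -3, -1, 0)ᵀ.

Sanity check: (A − (1)·I) v_1 = (0, 0, 0, 0, 0)ᵀ = 0. ✓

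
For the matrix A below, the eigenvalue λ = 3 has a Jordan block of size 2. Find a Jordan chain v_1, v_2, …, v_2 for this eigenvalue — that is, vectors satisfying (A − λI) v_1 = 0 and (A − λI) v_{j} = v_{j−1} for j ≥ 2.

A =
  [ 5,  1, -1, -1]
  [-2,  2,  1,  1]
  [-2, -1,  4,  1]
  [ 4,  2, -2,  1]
A Jordan chain for λ = 3 of length 2:
v_1 = (2, -2, -2, 4)ᵀ
v_2 = (1, 0, 0, 0)ᵀ

Let N = A − (3)·I. We want v_2 with N^2 v_2 = 0 but N^1 v_2 ≠ 0; then v_{j-1} := N · v_j for j = 2, …, 2.

Pick v_2 = (1, 0, 0, 0)ᵀ.
Then v_1 = N · v_2 = (2, -2, -2, 4)ᵀ.

Sanity check: (A − (3)·I) v_1 = (0, 0, 0, 0)ᵀ = 0. ✓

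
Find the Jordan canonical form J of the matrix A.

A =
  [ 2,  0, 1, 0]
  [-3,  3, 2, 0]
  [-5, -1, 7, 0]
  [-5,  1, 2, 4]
J_3(4) ⊕ J_1(4)

The characteristic polynomial is
  det(x·I − A) = x^4 - 16*x^3 + 96*x^2 - 256*x + 256 = (x - 4)^4

Eigenvalues and multiplicities (the geometric multiplicity of λ is n − rank(A − λI), which equals the number of Jordan blocks for λ):
  λ = 4: algebraic multiplicity = 4, geometric multiplicity = 2

Determining the block sizes for each eigenvalue:
  λ = 4: with am = 4 and gm = 2, the partition is not yet determined (e.g. several partitions of 4 into 2 parts exist). Let N = A − (4)·I. Computing rank(N^1) = 2, rank(N^2) = 1, rank(N^3) = 0; the number of blocks of size ≥ j is rank(N^{j−1}) − rank(N^j), giving [2, 1, 1]. So we have 1 block(s) of size 3, 1 block(s) of size 1 → block sizes [3, 1]

Assembling the blocks gives a Jordan form
J =
  [4, 1, 0, 0]
  [0, 4, 1, 0]
  [0, 0, 4, 0]
  [0, 0, 0, 4]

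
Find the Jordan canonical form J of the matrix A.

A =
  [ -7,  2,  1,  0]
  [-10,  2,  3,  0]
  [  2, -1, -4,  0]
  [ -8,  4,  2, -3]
J_3(-3) ⊕ J_1(-3)

The characteristic polynomial is
  det(x·I − A) = x^4 + 12*x^3 + 54*x^2 + 108*x + 81 = (x + 3)^4

Eigenvalues and multiplicities (the geometric multiplicity of λ is n − rank(A − λI), which equals the number of Jordan blocks for λ):
  λ = -3: algebraic multiplicity = 4, geometric multiplicity = 2

Determining the block sizes for each eigenvalue:
  λ = -3: with am = 4 and gm = 2, the partition is not yet determined (e.g. several partitions of 4 into 2 parts exist). Let N = A − (-3)·I. Computing rank(N^1) = 2, rank(N^2) = 1, rank(N^3) = 0; the number of blocks of size ≥ j is rank(N^{j−1}) − rank(N^j), giving [2, 1, 1]. So we have 1 block(s) of size 3, 1 block(s) of size 1 → block sizes [3, 1]

Assembling the blocks gives a Jordan form
J =
  [-3,  1,  0,  0]
  [ 0, -3,  1,  0]
  [ 0,  0, -3,  0]
  [ 0,  0,  0, -3]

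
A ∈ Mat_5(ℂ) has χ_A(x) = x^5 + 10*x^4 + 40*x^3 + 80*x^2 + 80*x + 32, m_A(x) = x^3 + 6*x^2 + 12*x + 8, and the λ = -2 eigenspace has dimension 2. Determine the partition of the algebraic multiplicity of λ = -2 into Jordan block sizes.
Block sizes for λ = -2: [3, 2]

Step 1 — from the characteristic polynomial, algebraic multiplicity of λ = -2 is 5. From dim ker(A − (-2)·I) = 2, there are exactly 2 Jordan blocks for λ = -2.
Step 2 — from the minimal polynomial, the factor (x + 2)^3 tells us the largest block for λ = -2 has size 3.
Step 3 — with total size 5, 2 blocks, and largest block 3, the block sizes (in nonincreasing order) are [3, 2].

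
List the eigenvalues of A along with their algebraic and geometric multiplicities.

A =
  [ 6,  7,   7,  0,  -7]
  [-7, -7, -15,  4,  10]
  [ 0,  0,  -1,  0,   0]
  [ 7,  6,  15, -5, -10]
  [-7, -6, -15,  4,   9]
λ = -1: alg = 4, geom = 3; λ = 6: alg = 1, geom = 1

Step 1 — factor the characteristic polynomial to read off the algebraic multiplicities:
  χ_A(x) = (x - 6)*(x + 1)^4

Step 2 — compute geometric multiplicities via the rank-nullity identity g(λ) = n − rank(A − λI):
  rank(A − (-1)·I) = 2, so dim ker(A − (-1)·I) = n − 2 = 3
  rank(A − (6)·I) = 4, so dim ker(A − (6)·I) = n − 4 = 1

Summary:
  λ = -1: algebraic multiplicity = 4, geometric multiplicity = 3
  λ = 6: algebraic multiplicity = 1, geometric multiplicity = 1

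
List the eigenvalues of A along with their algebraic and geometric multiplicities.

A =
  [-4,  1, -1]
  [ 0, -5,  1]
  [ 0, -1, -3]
λ = -4: alg = 3, geom = 2

Step 1 — factor the characteristic polynomial to read off the algebraic multiplicities:
  χ_A(x) = (x + 4)^3

Step 2 — compute geometric multiplicities via the rank-nullity identity g(λ) = n − rank(A − λI):
  rank(A − (-4)·I) = 1, so dim ker(A − (-4)·I) = n − 1 = 2

Summary:
  λ = -4: algebraic multiplicity = 3, geometric multiplicity = 2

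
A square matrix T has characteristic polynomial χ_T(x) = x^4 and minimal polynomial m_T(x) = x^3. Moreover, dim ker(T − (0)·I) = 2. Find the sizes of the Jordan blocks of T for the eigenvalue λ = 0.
Block sizes for λ = 0: [3, 1]

Step 1 — from the characteristic polynomial, algebraic multiplicity of λ = 0 is 4. From dim ker(T − (0)·I) = 2, there are exactly 2 Jordan blocks for λ = 0.
Step 2 — from the minimal polynomial, the factor (x − 0)^3 tells us the largest block for λ = 0 has size 3.
Step 3 — with total size 4, 2 blocks, and largest block 3, the block sizes (in nonincreasing order) are [3, 1].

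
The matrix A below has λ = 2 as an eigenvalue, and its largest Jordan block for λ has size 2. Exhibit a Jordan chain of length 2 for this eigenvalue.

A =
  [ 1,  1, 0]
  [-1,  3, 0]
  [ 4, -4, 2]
A Jordan chain for λ = 2 of length 2:
v_1 = (-1, -1, 4)ᵀ
v_2 = (1, 0, 0)ᵀ

Let N = A − (2)·I. We want v_2 with N^2 v_2 = 0 but N^1 v_2 ≠ 0; then v_{j-1} := N · v_j for j = 2, …, 2.

Pick v_2 = (1, 0, 0)ᵀ.
Then v_1 = N · v_2 = (-1, -1, 4)ᵀ.

Sanity check: (A − (2)·I) v_1 = (0, 0, 0)ᵀ = 0. ✓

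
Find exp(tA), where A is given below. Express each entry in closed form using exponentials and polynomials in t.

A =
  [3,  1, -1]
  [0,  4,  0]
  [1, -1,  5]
e^{tA} =
  [-t*exp(4*t) + exp(4*t), t*exp(4*t), -t*exp(4*t)]
  [0, exp(4*t), 0]
  [t*exp(4*t), -t*exp(4*t), t*exp(4*t) + exp(4*t)]

Strategy: write A = P · J · P⁻¹ where J is a Jordan canonical form, so e^{tA} = P · e^{tJ} · P⁻¹, and e^{tJ} can be computed block-by-block.

A has Jordan form
J =
  [4, 1, 0]
  [0, 4, 0]
  [0, 0, 4]
(up to reordering of blocks).

Per-block formulas:
  For a 1×1 block at λ = 4: exp(t · [4]) = [e^(4t)].
  For a 2×2 Jordan block J_2(4): exp(t · J_2(4)) = e^(4t)·(I + t·N), where N is the 2×2 nilpotent shift.

After assembling e^{tJ} and conjugating by P, we get:

e^{tA} =
  [-t*exp(4*t) + exp(4*t), t*exp(4*t), -t*exp(4*t)]
  [0, exp(4*t), 0]
  [t*exp(4*t), -t*exp(4*t), t*exp(4*t) + exp(4*t)]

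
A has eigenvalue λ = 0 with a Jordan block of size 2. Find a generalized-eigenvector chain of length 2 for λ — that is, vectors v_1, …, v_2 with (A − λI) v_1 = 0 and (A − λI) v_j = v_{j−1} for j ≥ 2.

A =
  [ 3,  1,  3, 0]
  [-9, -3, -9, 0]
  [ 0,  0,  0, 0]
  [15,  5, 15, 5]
A Jordan chain for λ = 0 of length 2:
v_1 = (3, -9, 0, 0)ᵀ
v_2 = (1, 0, 0, -3)ᵀ

Let N = A − (0)·I. We want v_2 with N^2 v_2 = 0 but N^1 v_2 ≠ 0; then v_{j-1} := N · v_j for j = 2, …, 2.

Pick v_2 = (1, 0, 0, -3)ᵀ.
Then v_1 = N · v_2 = (3, -9, 0, 0)ᵀ.

Sanity check: (A − (0)·I) v_1 = (0, 0, 0, 0)ᵀ = 0. ✓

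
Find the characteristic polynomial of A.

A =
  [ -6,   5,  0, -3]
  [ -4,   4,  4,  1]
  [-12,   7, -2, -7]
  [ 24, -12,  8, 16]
x^4 - 12*x^3 + 48*x^2 - 80*x + 48

Expanding det(x·I − A) (e.g. by cofactor expansion or by noting that A is similar to its Jordan form J, which has the same characteristic polynomial as A) gives
  χ_A(x) = x^4 - 12*x^3 + 48*x^2 - 80*x + 48
which factors as (x - 6)*(x - 2)^3. The eigenvalues (with algebraic multiplicities) are λ = 2 with multiplicity 3, λ = 6 with multiplicity 1.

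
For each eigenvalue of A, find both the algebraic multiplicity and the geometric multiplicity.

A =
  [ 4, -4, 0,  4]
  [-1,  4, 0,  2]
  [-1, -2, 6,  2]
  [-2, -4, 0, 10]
λ = 6: alg = 4, geom = 3

Step 1 — factor the characteristic polynomial to read off the algebraic multiplicities:
  χ_A(x) = (x - 6)^4

Step 2 — compute geometric multiplicities via the rank-nullity identity g(λ) = n − rank(A − λI):
  rank(A − (6)·I) = 1, so dim ker(A − (6)·I) = n − 1 = 3

Summary:
  λ = 6: algebraic multiplicity = 4, geometric multiplicity = 3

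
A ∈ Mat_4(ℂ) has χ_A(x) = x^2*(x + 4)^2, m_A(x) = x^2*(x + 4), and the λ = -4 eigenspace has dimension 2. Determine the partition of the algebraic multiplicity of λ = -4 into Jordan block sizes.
Block sizes for λ = -4: [1, 1]

Step 1 — from the characteristic polynomial, algebraic multiplicity of λ = -4 is 2. From dim ker(A − (-4)·I) = 2, there are exactly 2 Jordan blocks for λ = -4.
Step 2 — from the minimal polynomial, the factor (x + 4) tells us the largest block for λ = -4 has size 1.
Step 3 — with total size 2, 2 blocks, and largest block 1, the block sizes (in nonincreasing order) are [1, 1].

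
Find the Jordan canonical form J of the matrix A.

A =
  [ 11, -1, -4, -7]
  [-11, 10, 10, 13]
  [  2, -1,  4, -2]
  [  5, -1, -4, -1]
J_3(6) ⊕ J_1(6)

The characteristic polynomial is
  det(x·I − A) = x^4 - 24*x^3 + 216*x^2 - 864*x + 1296 = (x - 6)^4

Eigenvalues and multiplicities (the geometric multiplicity of λ is n − rank(A − λI), which equals the number of Jordan blocks for λ):
  λ = 6: algebraic multiplicity = 4, geometric multiplicity = 2

Determining the block sizes for each eigenvalue:
  λ = 6: with am = 4 and gm = 2, the partition is not yet determined (e.g. several partitions of 4 into 2 parts exist). Let N = A − (6)·I. Computing rank(N^1) = 2, rank(N^2) = 1, rank(N^3) = 0; the number of blocks of size ≥ j is rank(N^{j−1}) − rank(N^j), giving [2, 1, 1]. So we have 1 block(s) of size 3, 1 block(s) of size 1 → block sizes [3, 1]

Assembling the blocks gives a Jordan form
J =
  [6, 1, 0, 0]
  [0, 6, 1, 0]
  [0, 0, 6, 0]
  [0, 0, 0, 6]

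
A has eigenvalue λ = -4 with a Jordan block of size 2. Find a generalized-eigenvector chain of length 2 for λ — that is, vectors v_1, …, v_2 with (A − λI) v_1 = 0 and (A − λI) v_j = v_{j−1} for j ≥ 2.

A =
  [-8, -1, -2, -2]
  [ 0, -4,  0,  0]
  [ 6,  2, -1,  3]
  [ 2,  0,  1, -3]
A Jordan chain for λ = -4 of length 2:
v_1 = (-4, 0, 6, 2)ᵀ
v_2 = (1, 0, 0, 0)ᵀ

Let N = A − (-4)·I. We want v_2 with N^2 v_2 = 0 but N^1 v_2 ≠ 0; then v_{j-1} := N · v_j for j = 2, …, 2.

Pick v_2 = (1, 0, 0, 0)ᵀ.
Then v_1 = N · v_2 = (-4, 0, 6, 2)ᵀ.

Sanity check: (A − (-4)·I) v_1 = (0, 0, 0, 0)ᵀ = 0. ✓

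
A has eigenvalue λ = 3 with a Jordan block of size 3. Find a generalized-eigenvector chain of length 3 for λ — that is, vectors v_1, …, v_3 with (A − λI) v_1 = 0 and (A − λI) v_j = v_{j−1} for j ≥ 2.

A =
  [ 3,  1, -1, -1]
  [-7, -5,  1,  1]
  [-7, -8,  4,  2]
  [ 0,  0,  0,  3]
A Jordan chain for λ = 3 of length 3:
v_1 = (-1, 1, 1, 0)ᵀ
v_2 = (-1, 1, 2, 0)ᵀ
v_3 = (0, 0, 0, 1)ᵀ

Let N = A − (3)·I. We want v_3 with N^3 v_3 = 0 but N^2 v_3 ≠ 0; then v_{j-1} := N · v_j for j = 3, …, 2.

Pick v_3 = (0, 0, 0, 1)ᵀ.
Then v_2 = N · v_3 = (-1, 1, 2, 0)ᵀ.
Then v_1 = N · v_2 = (-1, 1, 1, 0)ᵀ.

Sanity check: (A − (3)·I) v_1 = (0, 0, 0, 0)ᵀ = 0. ✓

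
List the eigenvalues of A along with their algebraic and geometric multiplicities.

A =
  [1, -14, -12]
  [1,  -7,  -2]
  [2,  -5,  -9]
λ = -5: alg = 3, geom = 1

Step 1 — factor the characteristic polynomial to read off the algebraic multiplicities:
  χ_A(x) = (x + 5)^3

Step 2 — compute geometric multiplicities via the rank-nullity identity g(λ) = n − rank(A − λI):
  rank(A − (-5)·I) = 2, so dim ker(A − (-5)·I) = n − 2 = 1

Summary:
  λ = -5: algebraic multiplicity = 3, geometric multiplicity = 1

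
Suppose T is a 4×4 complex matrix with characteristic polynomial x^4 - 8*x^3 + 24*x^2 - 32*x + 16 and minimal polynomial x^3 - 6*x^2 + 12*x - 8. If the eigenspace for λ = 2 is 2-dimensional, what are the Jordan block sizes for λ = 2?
Block sizes for λ = 2: [3, 1]

Step 1 — from the characteristic polynomial, algebraic multiplicity of λ = 2 is 4. From dim ker(T − (2)·I) = 2, there are exactly 2 Jordan blocks for λ = 2.
Step 2 — from the minimal polynomial, the factor (x − 2)^3 tells us the largest block for λ = 2 has size 3.
Step 3 — with total size 4, 2 blocks, and largest block 3, the block sizes (in nonincreasing order) are [3, 1].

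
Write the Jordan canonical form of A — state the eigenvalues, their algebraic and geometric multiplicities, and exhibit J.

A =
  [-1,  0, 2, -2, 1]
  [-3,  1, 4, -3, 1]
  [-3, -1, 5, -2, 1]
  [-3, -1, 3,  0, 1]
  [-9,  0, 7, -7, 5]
J_3(2) ⊕ J_2(2)

The characteristic polynomial is
  det(x·I − A) = x^5 - 10*x^4 + 40*x^3 - 80*x^2 + 80*x - 32 = (x - 2)^5

Eigenvalues and multiplicities (the geometric multiplicity of λ is n − rank(A − λI), which equals the number of Jordan blocks for λ):
  λ = 2: algebraic multiplicity = 5, geometric multiplicity = 2

Determining the block sizes for each eigenvalue:
  λ = 2: with am = 5 and gm = 2, the partition is not yet determined (e.g. several partitions of 5 into 2 parts exist). Let N = A − (2)·I. Computing rank(N^1) = 3, rank(N^2) = 1, rank(N^3) = 0; the number of blocks of size ≥ j is rank(N^{j−1}) − rank(N^j), giving [2, 2, 1]. So we have 1 block(s) of size 3, 1 block(s) of size 2 → block sizes [3, 2]

Assembling the blocks gives a Jordan form
J =
  [2, 1, 0, 0, 0]
  [0, 2, 1, 0, 0]
  [0, 0, 2, 0, 0]
  [0, 0, 0, 2, 1]
  [0, 0, 0, 0, 2]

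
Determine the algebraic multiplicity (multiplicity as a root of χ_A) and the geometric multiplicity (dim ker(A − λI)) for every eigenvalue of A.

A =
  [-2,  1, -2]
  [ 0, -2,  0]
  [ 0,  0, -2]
λ = -2: alg = 3, geom = 2

Step 1 — factor the characteristic polynomial to read off the algebraic multiplicities:
  χ_A(x) = (x + 2)^3

Step 2 — compute geometric multiplicities via the rank-nullity identity g(λ) = n − rank(A − λI):
  rank(A − (-2)·I) = 1, so dim ker(A − (-2)·I) = n − 1 = 2

Summary:
  λ = -2: algebraic multiplicity = 3, geometric multiplicity = 2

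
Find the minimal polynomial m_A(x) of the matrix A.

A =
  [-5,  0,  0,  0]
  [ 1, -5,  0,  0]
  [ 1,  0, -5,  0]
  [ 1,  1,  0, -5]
x^3 + 15*x^2 + 75*x + 125

The characteristic polynomial is χ_A(x) = (x + 5)^4, so the eigenvalues are known. The minimal polynomial is
  m_A(x) = Π_λ (x − λ)^{k_λ}
where k_λ is the size of the *largest* Jordan block for λ (equivalently, the smallest k with (A − λI)^k v = 0 for every generalised eigenvector v of λ).

  λ = -5: largest Jordan block has size 3, contributing (x + 5)^3

So m_A(x) = (x + 5)^3 = x^3 + 15*x^2 + 75*x + 125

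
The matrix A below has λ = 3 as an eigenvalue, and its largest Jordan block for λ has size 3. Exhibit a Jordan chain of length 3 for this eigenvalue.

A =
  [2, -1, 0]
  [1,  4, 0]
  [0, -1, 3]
A Jordan chain for λ = 3 of length 3:
v_1 = (0, 0, -1)ᵀ
v_2 = (-1, 1, 0)ᵀ
v_3 = (1, 0, 0)ᵀ

Let N = A − (3)·I. We want v_3 with N^3 v_3 = 0 but N^2 v_3 ≠ 0; then v_{j-1} := N · v_j for j = 3, …, 2.

Pick v_3 = (1, 0, 0)ᵀ.
Then v_2 = N · v_3 = (-1, 1, 0)ᵀ.
Then v_1 = N · v_2 = (0, 0, -1)ᵀ.

Sanity check: (A − (3)·I) v_1 = (0, 0, 0)ᵀ = 0. ✓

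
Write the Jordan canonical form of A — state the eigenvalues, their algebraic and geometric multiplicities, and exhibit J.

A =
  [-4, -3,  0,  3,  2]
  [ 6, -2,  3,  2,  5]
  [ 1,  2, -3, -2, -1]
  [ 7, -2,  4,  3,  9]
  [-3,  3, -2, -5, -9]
J_3(-3) ⊕ J_2(-3)

The characteristic polynomial is
  det(x·I − A) = x^5 + 15*x^4 + 90*x^3 + 270*x^2 + 405*x + 243 = (x + 3)^5

Eigenvalues and multiplicities (the geometric multiplicity of λ is n − rank(A − λI), which equals the number of Jordan blocks for λ):
  λ = -3: algebraic multiplicity = 5, geometric multiplicity = 2

Determining the block sizes for each eigenvalue:
  λ = -3: with am = 5 and gm = 2, the partition is not yet determined (e.g. several partitions of 5 into 2 parts exist). Let N = A − (-3)·I. Computing rank(N^1) = 3, rank(N^2) = 1, rank(N^3) = 0; the number of blocks of size ≥ j is rank(N^{j−1}) − rank(N^j), giving [2, 2, 1]. So we have 1 block(s) of size 3, 1 block(s) of size 2 → block sizes [3, 2]

Assembling the blocks gives a Jordan form
J =
  [-3,  1,  0,  0,  0]
  [ 0, -3,  1,  0,  0]
  [ 0,  0, -3,  0,  0]
  [ 0,  0,  0, -3,  1]
  [ 0,  0,  0,  0, -3]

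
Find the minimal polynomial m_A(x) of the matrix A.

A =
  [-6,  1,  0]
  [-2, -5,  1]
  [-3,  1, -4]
x^3 + 15*x^2 + 75*x + 125

The characteristic polynomial is χ_A(x) = (x + 5)^3, so the eigenvalues are known. The minimal polynomial is
  m_A(x) = Π_λ (x − λ)^{k_λ}
where k_λ is the size of the *largest* Jordan block for λ (equivalently, the smallest k with (A − λI)^k v = 0 for every generalised eigenvector v of λ).

  λ = -5: largest Jordan block has size 3, contributing (x + 5)^3

So m_A(x) = (x + 5)^3 = x^3 + 15*x^2 + 75*x + 125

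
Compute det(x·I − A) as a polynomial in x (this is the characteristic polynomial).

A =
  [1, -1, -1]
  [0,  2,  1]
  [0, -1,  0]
x^3 - 3*x^2 + 3*x - 1

Expanding det(x·I − A) (e.g. by cofactor expansion or by noting that A is similar to its Jordan form J, which has the same characteristic polynomial as A) gives
  χ_A(x) = x^3 - 3*x^2 + 3*x - 1
which factors as (x - 1)^3. The eigenvalues (with algebraic multiplicities) are λ = 1 with multiplicity 3.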